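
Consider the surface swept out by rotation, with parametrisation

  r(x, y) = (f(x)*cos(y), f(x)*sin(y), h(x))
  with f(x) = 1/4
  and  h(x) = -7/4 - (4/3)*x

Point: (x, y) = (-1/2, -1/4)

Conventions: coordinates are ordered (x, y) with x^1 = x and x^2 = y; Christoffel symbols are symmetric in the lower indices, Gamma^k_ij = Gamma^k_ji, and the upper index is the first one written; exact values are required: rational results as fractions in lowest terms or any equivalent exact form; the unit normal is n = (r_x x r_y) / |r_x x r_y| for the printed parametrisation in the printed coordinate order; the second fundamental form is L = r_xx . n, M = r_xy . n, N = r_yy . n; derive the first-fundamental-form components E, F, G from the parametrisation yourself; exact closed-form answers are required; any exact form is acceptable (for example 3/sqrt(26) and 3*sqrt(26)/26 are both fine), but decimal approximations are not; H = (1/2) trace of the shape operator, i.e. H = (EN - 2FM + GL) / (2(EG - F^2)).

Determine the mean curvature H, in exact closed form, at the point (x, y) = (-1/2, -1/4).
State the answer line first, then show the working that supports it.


Answer: H = -2

f = 1/4, f' = 0, f'' = 0, h' = -4/3, h'' = 0
E = 16/9, F = 0, G = 1/16; answer radicand W^2 = 16/9
unnormalised second-form numerators: l = 0, m = 0, n = -1/3; L = l/sqrt(16/9), and similarly M = m/sqrt(W^2), N = n/sqrt(W^2)
H = (E*n - 2*F*m + G*l) / (2*(EG - F^2)*sqrt(W^2)); E*n - 2*F*m + G*l = -16/27, EG - F^2 = 1/9, so H = (-8/3)/sqrt(16/9)


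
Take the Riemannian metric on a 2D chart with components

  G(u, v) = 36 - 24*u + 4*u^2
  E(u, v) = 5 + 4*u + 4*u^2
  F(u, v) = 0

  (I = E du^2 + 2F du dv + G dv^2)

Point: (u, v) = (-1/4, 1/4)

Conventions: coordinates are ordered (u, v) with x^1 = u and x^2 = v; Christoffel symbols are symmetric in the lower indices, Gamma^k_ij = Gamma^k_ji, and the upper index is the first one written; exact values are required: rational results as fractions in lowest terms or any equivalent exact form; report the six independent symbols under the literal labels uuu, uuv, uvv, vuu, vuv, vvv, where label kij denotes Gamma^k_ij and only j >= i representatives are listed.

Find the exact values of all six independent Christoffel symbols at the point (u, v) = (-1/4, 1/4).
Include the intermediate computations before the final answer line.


E = 17/4, F = 0, G = 169/4 at the point
E_u = 2, E_v = 0, F_u = 0, F_v = 0, G_u = -26, G_v = 0
EG - F^2 = 2873/16;  g^inv = (16/2873) * [[169/4, 0], [0, 17/4]]
first-kind symbols [ij,l] = (1/2)(d_i g_jl + d_j g_il - d_l g_ij): [uu,u] = E_u/2 = 1, [uu,v] = F_u - E_v/2 = 0, [uv,u] = E_v/2 = 0, [uv,v] = G_u/2 = -13, [vv,u] = F_v - G_u/2 = 13, [vv,v] = G_v/2 = 0
Gamma^u_ij = (G*[ij,u] - F*[ij,v])/(EG - F^2), Gamma^v_ij = (E*[ij,v] - F*[ij,u])/(EG - F^2)

Answer: Gamma_uuu = 4/17, Gamma_uuv = 0, Gamma_uvv = 52/17, Gamma_vuu = 0, Gamma_vuv = -4/13, Gamma_vvv = 0


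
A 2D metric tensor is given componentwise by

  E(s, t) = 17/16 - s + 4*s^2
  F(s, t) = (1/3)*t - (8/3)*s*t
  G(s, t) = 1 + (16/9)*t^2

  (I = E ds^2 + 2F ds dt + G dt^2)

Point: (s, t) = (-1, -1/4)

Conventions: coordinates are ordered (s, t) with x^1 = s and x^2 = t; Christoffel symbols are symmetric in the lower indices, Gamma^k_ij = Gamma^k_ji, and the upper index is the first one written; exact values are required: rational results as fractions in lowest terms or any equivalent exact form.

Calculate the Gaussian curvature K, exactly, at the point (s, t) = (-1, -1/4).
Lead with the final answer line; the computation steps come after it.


Answer: K = -55296/790321

E = 97/16, F = -3/4, G = 10/9, EG - F^2 = 889/144 at the point
E_s = -9, E_t = 0, F_s = 2/3, F_t = 3, G_s = 0, G_t = -8/9
E_tt = 0, F_st = -8/3, G_ss = 0
Apply the Brioschi formula K = (det M1 - det M2)/(EG - F^2)^2 over the derivative matrices of E, F, G.
M1 = [[-E_tt/2 + F_st - G_ss/2, E_s/2, F_s - E_t/2], [F_t - G_s/2, E, F], [G_t/2, F, G]] = [[-8/3, -9/2, 2/3], [3, 97/16, -3/4], [-4/9, -3/4, 10/9]]; det M1 = -8/3
M2 = [[0, E_t/2, G_s/2], [E_t/2, E, F], [G_s/2, F, G]] = [[0, 0, 0], [0, 97/16, -3/4], [0, -3/4, 10/9]]; det M2 = 0
det M1 - det M2 = -8/3; K = -8/3 / (889/144)^2 = -55296/790321


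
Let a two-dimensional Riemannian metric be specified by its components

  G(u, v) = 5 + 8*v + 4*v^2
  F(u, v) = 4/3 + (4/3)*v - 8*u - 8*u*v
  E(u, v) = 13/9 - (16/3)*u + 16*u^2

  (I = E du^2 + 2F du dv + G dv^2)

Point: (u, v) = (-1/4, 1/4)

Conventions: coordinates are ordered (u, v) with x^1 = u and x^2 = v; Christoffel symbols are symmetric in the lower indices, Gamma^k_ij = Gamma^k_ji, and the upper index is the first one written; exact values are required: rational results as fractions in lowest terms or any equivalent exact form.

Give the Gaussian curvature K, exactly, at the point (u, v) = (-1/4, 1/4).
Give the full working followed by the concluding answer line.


E = 34/9, F = 25/6, G = 29/4, EG - F^2 = 361/36 at the point
E_u = -40/3, E_v = 0, F_u = -10, F_v = 10/3, G_u = 0, G_v = 10
E_vv = 0, F_uv = -8, G_uu = 0
K follows from Brioschi's formula, (det M1 - det M2)/(EG - F^2)^2.
M1 = [[-E_vv/2 + F_uv - G_uu/2, E_u/2, F_u - E_v/2], [F_v - G_u/2, E, F], [G_v/2, F, G]] = [[-8, -20/3, -10], [10/3, 34/9, 25/6], [5, 25/6, 29/4]]; det M1 = -8
M2 = [[0, E_v/2, G_u/2], [E_v/2, E, F], [G_u/2, F, G]] = [[0, 0, 0], [0, 34/9, 25/6], [0, 25/6, 29/4]]; det M2 = 0
det M1 - det M2 = -8; K = -8 / (361/36)^2 = -10368/130321

Answer: K = -10368/130321


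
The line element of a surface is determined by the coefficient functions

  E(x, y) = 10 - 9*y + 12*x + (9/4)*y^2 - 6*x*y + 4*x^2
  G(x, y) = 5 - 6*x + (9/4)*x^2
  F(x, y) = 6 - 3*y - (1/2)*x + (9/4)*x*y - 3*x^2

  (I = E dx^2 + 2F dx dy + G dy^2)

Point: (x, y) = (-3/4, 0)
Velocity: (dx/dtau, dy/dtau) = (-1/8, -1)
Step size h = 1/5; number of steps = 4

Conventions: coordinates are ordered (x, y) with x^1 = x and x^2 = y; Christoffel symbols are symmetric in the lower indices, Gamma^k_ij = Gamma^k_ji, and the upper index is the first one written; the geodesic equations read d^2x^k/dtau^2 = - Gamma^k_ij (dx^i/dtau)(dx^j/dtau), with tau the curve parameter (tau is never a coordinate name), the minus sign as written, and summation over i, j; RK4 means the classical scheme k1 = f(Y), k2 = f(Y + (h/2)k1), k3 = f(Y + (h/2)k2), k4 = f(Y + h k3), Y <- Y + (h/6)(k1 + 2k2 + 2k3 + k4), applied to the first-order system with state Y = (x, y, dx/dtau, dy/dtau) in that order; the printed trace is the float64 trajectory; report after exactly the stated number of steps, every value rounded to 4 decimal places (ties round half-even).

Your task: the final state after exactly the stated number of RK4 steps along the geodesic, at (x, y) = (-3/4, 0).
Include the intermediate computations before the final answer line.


f(Y) = (dx/dtau, dy/dtau, -Gamma^x_ij Y'^i Y'^j, -Gamma^y_ij Y'^i Y'^j) with the Gammas evaluated at the stage position; h = 0.200000; intermediate values shown to 6 dp
step 0: x = -0.7500, y = 0.0000, dx/dtau = -0.1250, dy/dtau = -1.0000
step 1:
  k1: at (x, y) = (-0.750000, 0.000000), (dx/dtau, dy/dtau) = (-0.125000, -1.000000); Gamma_xxx = 0.230492, Gamma_xxy = -0.172869, Gamma_xyy = 0.000000, Gamma_yxx = 0.480192, Gamma_yxy = -0.360144, Gamma_yyy = 0.000000; k1 = (-0.125000, -1.000000, 0.039616, 0.082533)
  k2: at (x, y) = (-0.762500, -0.100000), (dx/dtau, dy/dtau) = (-0.121038, -0.991747); Gamma_xxx = 0.240317, Gamma_xxy = -0.180238, Gamma_xyy = 0.000000, Gamma_yxx = 0.464921, Gamma_yxy = -0.348691, Gamma_yyy = 0.000000; k2 = (-0.121038, -0.991747, 0.039751, 0.076902)
  k3: at (x, y) = (-0.762104, -0.099175), (dx/dtau, dy/dtau) = (-0.121025, -0.992310); Gamma_xxx = 0.240343, Gamma_xxy = -0.180258, Gamma_xyy = 0.000000, Gamma_yxx = 0.465012, Gamma_yxy = -0.348759, Gamma_yyy = 0.000000; k3 = (-0.121025, -0.992310, 0.039775, 0.076957)
  k4: at (x, y) = (-0.774205, -0.198462), (dx/dtau, dy/dtau) = (-0.117045, -0.984609); Gamma_xxx = 0.248940, Gamma_xxy = -0.186705, Gamma_xyy = 0.000000, Gamma_yxx = 0.449885, Gamma_yxy = -0.337414, Gamma_yyy = 0.000000; k4 = (-0.117045, -0.984609, 0.039623, 0.071606)
  Y <- Y + (h/6)(k1 + 2k2 + 2k3 + k4): x = -0.7742, y = -0.1984, dx/dtau = -0.1171, dy/dtau = -0.9846
step 2:
  k1: at (x, y) = (-0.774206, -0.198424), (dx/dtau, dy/dtau) = (-0.117057, -0.984605); Gamma_xxx = 0.248935, Gamma_xxy = -0.186701, Gamma_xyy = 0.000000, Gamma_yxx = 0.449891, Gamma_yxy = -0.337418, Gamma_yyy = 0.000000; k1 = (-0.117057, -0.984605, 0.039625, 0.071614)
  k2: at (x, y) = (-0.785911, -0.296885), (dx/dtau, dy/dtau) = (-0.113094, -0.977443); Gamma_xxx = 0.256377, Gamma_xxy = -0.192283, Gamma_xyy = 0.000000, Gamma_yxx = 0.435008, Gamma_yxy = -0.326256, Gamma_yyy = 0.000000; k2 = (-0.113094, -0.977443, 0.039232, 0.066567)
  k3: at (x, y) = (-0.785515, -0.296168), (dx/dtau, dy/dtau) = (-0.113134, -0.977948); Gamma_xxx = 0.256423, Gamma_xxy = -0.192318, Gamma_xyy = 0.000000, Gamma_yxx = 0.435071, Gamma_yxy = -0.326303, Gamma_yyy = 0.000000; k3 = (-0.113134, -0.977948, 0.039274, 0.066635)
  k4: at (x, y) = (-0.796832, -0.394014), (dx/dtau, dy/dtau) = (-0.109202, -0.971278); Gamma_xxx = 0.262826, Gamma_xxy = -0.197120, Gamma_xyy = 0.000000, Gamma_yxx = 0.420454, Gamma_yxy = -0.315340, Gamma_yyy = 0.000000; k4 = (-0.109202, -0.971278, 0.038681, 0.061880)
  Y <- Y + (h/6)(k1 + 2k2 + 2k3 + k4): x = -0.7968, y = -0.3940, dx/dtau = -0.1092, dy/dtau = -0.9713
step 3:
  k1: at (x, y) = (-0.796830, -0.393980), (dx/dtau, dy/dtau) = (-0.109213, -0.971275); Gamma_xxx = 0.262824, Gamma_xxy = -0.197118, Gamma_xyy = 0.000000, Gamma_yxx = 0.420459, Gamma_yxy = -0.315344, Gamma_yyy = 0.000000; k1 = (-0.109213, -0.971275, 0.038684, 0.061886)
  k2: at (x, y) = (-0.807751, -0.491107), (dx/dtau, dy/dtau) = (-0.105345, -0.965086); Gamma_xxx = 0.268266, Gamma_xxy = -0.201199, Gamma_xyy = 0.000000, Gamma_yxx = 0.406179, Gamma_yxy = -0.304634, Gamma_yyy = 0.000000; k2 = (-0.105345, -0.965086, 0.037933, 0.057435)
  k3: at (x, y) = (-0.807364, -0.490488), (dx/dtau, dy/dtau) = (-0.105420, -0.965531); Gamma_xxx = 0.268321, Gamma_xxy = -0.201240, Gamma_xyy = 0.000000, Gamma_yxx = 0.406218, Gamma_yxy = -0.304663, Gamma_yyy = 0.000000; k3 = (-0.105420, -0.965531, 0.037985, 0.057507)
  k4: at (x, y) = (-0.817914, -0.587086), (dx/dtau, dy/dtau) = (-0.101616, -0.959774); Gamma_xxx = 0.272894, Gamma_xxy = -0.204670, Gamma_xyy = 0.000000, Gamma_yxx = 0.392281, Gamma_yxy = -0.294211, Gamma_yyy = 0.000000; k4 = (-0.101616, -0.959774, 0.037105, 0.053337)
  Y <- Y + (h/6)(k1 + 2k2 + 2k3 + k4): x = -0.8179, y = -0.5871, dx/dtau = -0.1016, dy/dtau = -0.9598
step 4:
  k1: at (x, y) = (-0.817908, -0.587056), (dx/dtau, dy/dtau) = (-0.101626, -0.959771); Gamma_xxx = 0.272893, Gamma_xxy = -0.204670, Gamma_xyy = 0.000000, Gamma_yxx = 0.392285, Gamma_yxy = -0.294214, Gamma_yyy = 0.000000; k1 = (-0.101626, -0.959771, 0.037108, 0.053342)
  k2: at (x, y) = (-0.828071, -0.683033), (dx/dtau, dy/dtau) = (-0.097915, -0.954437); Gamma_xxx = 0.276673, Gamma_xxy = -0.207505, Gamma_xyy = 0.000000, Gamma_yxx = 0.378737, Gamma_yxy = -0.284053, Gamma_yyy = 0.000000; k2 = (-0.097915, -0.954437, 0.036132, 0.049460)
  k3: at (x, y) = (-0.827700, -0.682499), (dx/dtau, dy/dtau) = (-0.098012, -0.954825); Gamma_xxx = 0.276729, Gamma_xxy = -0.207547, Gamma_xyy = 0.000000, Gamma_yxx = 0.378758, Gamma_yxy = -0.284069, Gamma_yyy = 0.000000; k3 = (-0.098012, -0.954825, 0.036188, 0.049530)
  k4: at (x, y) = (-0.837511, -0.778021), (dx/dtau, dy/dtau) = (-0.094388, -0.949865); Gamma_xxx = 0.279791, Gamma_xxy = -0.209843, Gamma_xyy = 0.000000, Gamma_yxx = 0.365598, Gamma_yxy = -0.274198, Gamma_yyy = 0.000000; k4 = (-0.094388, -0.949865, 0.035135, 0.045910)
  Y <- Y + (h/6)(k1 + 2k2 + 2k3 + k4): x = -0.8375, y = -0.7780, dx/dtau = -0.0944, dy/dtau = -0.9499

Answer: x = -0.8375, y = -0.7780, dx/dtau = -0.0944, dy/dtau = -0.9499


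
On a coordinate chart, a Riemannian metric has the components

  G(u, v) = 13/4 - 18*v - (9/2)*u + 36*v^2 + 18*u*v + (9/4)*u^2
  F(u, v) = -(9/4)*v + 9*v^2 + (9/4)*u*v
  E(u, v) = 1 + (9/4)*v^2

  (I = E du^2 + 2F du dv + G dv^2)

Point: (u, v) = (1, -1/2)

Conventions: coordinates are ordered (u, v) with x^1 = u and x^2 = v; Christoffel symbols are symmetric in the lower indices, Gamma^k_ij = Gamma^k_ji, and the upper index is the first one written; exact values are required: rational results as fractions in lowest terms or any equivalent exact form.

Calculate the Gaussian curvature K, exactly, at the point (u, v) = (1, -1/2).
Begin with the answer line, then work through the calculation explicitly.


Answer: K = -576/28561

E = 25/16, F = 9/4, G = 10, EG - F^2 = 169/16 at the point
E_u = 0, E_v = -9/4, F_u = -9/8, F_v = -9, G_u = -9, G_v = -36
E_vv = 9/2, F_uv = 9/4, G_uu = 9/2
The intrinsic route: Brioschi's K = (det M1 - det M2)/(EG - F^2)^2.
M1 = [[-E_vv/2 + F_uv - G_uu/2, E_u/2, F_u - E_v/2], [F_v - G_u/2, E, F], [G_v/2, F, G]] = [[-9/4, 0, 0], [-9/2, 25/16, 9/4], [-18, 9/4, 10]]; det M1 = -1521/64
M2 = [[0, E_v/2, G_u/2], [E_v/2, E, F], [G_u/2, F, G]] = [[0, -9/8, -9/2], [-9/8, 25/16, 9/4], [-9/2, 9/4, 10]]; det M2 = -1377/64
det M1 - det M2 = -9/4; K = -9/4 / (169/16)^2 = -576/28561


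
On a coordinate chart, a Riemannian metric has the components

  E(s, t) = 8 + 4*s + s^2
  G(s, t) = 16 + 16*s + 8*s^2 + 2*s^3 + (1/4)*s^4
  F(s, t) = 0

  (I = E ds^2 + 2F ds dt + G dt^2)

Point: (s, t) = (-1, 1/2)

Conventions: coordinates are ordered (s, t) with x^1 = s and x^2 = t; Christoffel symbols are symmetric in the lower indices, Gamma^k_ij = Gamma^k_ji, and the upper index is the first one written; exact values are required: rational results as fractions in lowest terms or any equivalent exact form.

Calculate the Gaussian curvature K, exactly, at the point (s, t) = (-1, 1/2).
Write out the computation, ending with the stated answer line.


E = 5, F = 0, G = 25/4, EG - F^2 = 125/4 at the point
E_s = 2, E_t = 0, F_s = 0, F_t = 0, G_s = 5, G_t = 0
E_tt = 0, F_st = 0, G_ss = 7
Brioschi: K = (det M1 - det M2) / (EG - F^2)^2 with the standard first/second-derivative matrices M1, M2.
M1 = [[-E_tt/2 + F_st - G_ss/2, E_s/2, F_s - E_t/2], [F_t - G_s/2, E, F], [G_t/2, F, G]] = [[-7/2, 1, 0], [-5/2, 5, 0], [0, 0, 25/4]]; det M1 = -375/4
M2 = [[0, E_t/2, G_s/2], [E_t/2, E, F], [G_s/2, F, G]] = [[0, 0, 5/2], [0, 5, 0], [5/2, 0, 25/4]]; det M2 = -125/4
det M1 - det M2 = -125/2; K = -125/2 / (125/4)^2 = -8/125

Answer: K = -8/125


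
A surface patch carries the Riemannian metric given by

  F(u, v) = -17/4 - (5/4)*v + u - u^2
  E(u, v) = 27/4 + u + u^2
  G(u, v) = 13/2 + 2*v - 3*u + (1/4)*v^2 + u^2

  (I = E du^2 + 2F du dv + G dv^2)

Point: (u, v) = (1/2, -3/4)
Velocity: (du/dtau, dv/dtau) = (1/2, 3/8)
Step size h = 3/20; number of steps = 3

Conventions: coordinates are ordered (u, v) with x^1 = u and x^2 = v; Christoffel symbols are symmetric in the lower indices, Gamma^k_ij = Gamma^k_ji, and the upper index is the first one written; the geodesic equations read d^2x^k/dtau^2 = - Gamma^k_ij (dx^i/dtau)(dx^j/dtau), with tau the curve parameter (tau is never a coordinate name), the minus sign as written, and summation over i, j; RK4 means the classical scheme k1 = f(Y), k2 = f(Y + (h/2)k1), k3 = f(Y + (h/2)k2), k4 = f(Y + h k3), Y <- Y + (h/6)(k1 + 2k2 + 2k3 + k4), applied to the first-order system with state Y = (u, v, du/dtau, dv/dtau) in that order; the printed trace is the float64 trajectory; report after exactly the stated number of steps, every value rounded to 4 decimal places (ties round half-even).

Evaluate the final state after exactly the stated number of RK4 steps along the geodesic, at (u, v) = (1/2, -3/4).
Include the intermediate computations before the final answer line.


f(Y) = (du/dtau, dv/dtau, -Gamma^u_ij Y'^i Y'^j, -Gamma^v_ij Y'^i Y'^j) with the Gammas evaluated at the stage position; h = 0.150000; intermediate values shown to 6 dp
step 0: u = 0.5000, v = -0.7500, du/dtau = 0.5000, dv/dtau = 0.3750
step 1:
  k1: at (u, v) = (0.500000, -0.750000), (du/dtau, dv/dtau) = (0.500000, 0.375000); Gamma_uuu = 0.196488, Gamma_uuv = -0.154666, Gamma_uvv = 0.076544, Gamma_vuu = 0.154666, Gamma_vuv = -0.378773, Gamma_vvv = 0.269087; k1 = (0.500000, 0.375000, -0.001886, 0.065533)
  k2: at (u, v) = (0.537500, -0.721875), (du/dtau, dv/dtau) = (0.499859, 0.379915); Gamma_uuu = 0.192004, Gamma_uuv = -0.151699, Gamma_uvv = 0.072684, Gamma_vuu = 0.134621, Gamma_vuv = -0.370864, Gamma_vvv = 0.270464; k2 = (0.499859, 0.379915, -0.000848, 0.068183)
  k3: at (u, v) = (0.537489, -0.721506), (du/dtau, dv/dtau) = (0.499936, 0.380114); Gamma_uuu = 0.192019, Gamma_uuv = -0.151709, Gamma_uvv = 0.072704, Gamma_vuu = 0.134640, Gamma_vuv = -0.370834, Gamma_vvv = 0.270469; k3 = (0.499936, 0.380114, -0.000838, 0.068211)
  k4: at (u, v) = (0.574990, -0.692983), (du/dtau, dv/dtau) = (0.499874, 0.385232); Gamma_uuu = 0.187149, Gamma_uuv = -0.148619, Gamma_uvv = 0.068969, Gamma_vuu = 0.113954, Gamma_vuv = -0.362417, Gamma_vvv = 0.271705; k4 = (0.499874, 0.385232, 0.000239, 0.070783)
  Y <- Y + (h/6)(k1 + 2k2 + 2k3 + k4): u = 0.5750, v = -0.6930, du/dtau = 0.4999, dv/dtau = 0.3852
step 2:
  k1: at (u, v) = (0.574987, -0.692993), (du/dtau, dv/dtau) = (0.499875, 0.385228); Gamma_uuu = 0.187149, Gamma_uuv = -0.148619, Gamma_uvv = 0.068969, Gamma_vuu = 0.113956, Gamma_vuv = -0.362418, Gamma_vvv = 0.271705; k1 = (0.499875, 0.385228, 0.000239, 0.070783)
  k2: at (u, v) = (0.612477, -0.664101), (du/dtau, dv/dtau) = (0.499892, 0.390536); Gamma_uuu = 0.181882, Gamma_uuv = -0.145392, Gamma_uvv = 0.065350, Gamma_vuu = 0.092647, Gamma_vuv = -0.353488, Gamma_vvv = 0.272780; k2 = (0.499892, 0.390536, 0.001351, 0.073264)
  k3: at (u, v) = (0.612479, -0.663703), (du/dtau, dv/dtau) = (0.499976, 0.390722); Gamma_uuu = 0.181895, Gamma_uuv = -0.145400, Gamma_uvv = 0.065368, Gamma_vuu = 0.092665, Gamma_vuv = -0.353452, Gamma_vvv = 0.272783; k3 = (0.499976, 0.390722, 0.001359, 0.073287)
  k4: at (u, v) = (0.649983, -0.634384), (du/dtau, dv/dtau) = (0.500078, 0.396221); Gamma_uuu = 0.176216, Gamma_uuv = -0.142016, Gamma_uvv = 0.061855, Gamma_vuu = 0.070741, Gamma_vuv = -0.343989, Gamma_vvv = 0.273676; k4 = (0.500078, 0.396221, 0.002500, 0.075661)
  Y <- Y + (h/6)(k1 + 2k2 + 2k3 + k4): u = 0.6500, v = -0.6344, du/dtau = 0.5001, dv/dtau = 0.3962
step 3:
  k1: at (u, v) = (0.649979, -0.634394), (du/dtau, dv/dtau) = (0.500078, 0.396216); Gamma_uuu = 0.176216, Gamma_uuv = -0.142016, Gamma_uvv = 0.061855, Gamma_vuu = 0.070743, Gamma_vuv = -0.343990, Gamma_vvv = 0.273676; k1 = (0.500078, 0.396216, 0.002500, 0.075661)
  k2: at (u, v) = (0.687485, -0.604677), (du/dtau, dv/dtau) = (0.500266, 0.401891); Gamma_uuu = 0.170116, Gamma_uuv = -0.138464, Gamma_uvv = 0.058438, Gamma_vuu = 0.048228, Gamma_vuv = -0.333993, Gamma_vvv = 0.274367; k2 = (0.500266, 0.401891, 0.003664, 0.077915)
  k3: at (u, v) = (0.687499, -0.604252), (du/dtau, dv/dtau) = (0.500353, 0.402060); Gamma_uuu = 0.170128, Gamma_uuv = -0.138469, Gamma_uvv = 0.058454, Gamma_vuu = 0.048246, Gamma_vuv = -0.333951, Gamma_vvv = 0.274368; k3 = (0.500353, 0.402060, 0.003671, 0.077933)
  k4: at (u, v) = (0.725032, -0.574085), (du/dtau, dv/dtau) = (0.500629, 0.407906); Gamma_uuu = 0.163594, Gamma_uuv = -0.134728, Gamma_uvv = 0.055121, Gamma_vuu = 0.025154, Gamma_vuv = -0.323404, Gamma_vvv = 0.274836; k4 = (0.500629, 0.407906, 0.004852, 0.080051)
  Y <- Y + (h/6)(k1 + 2k2 + 2k3 + k4): u = 0.7250, v = -0.5741, du/dtau = 0.5006, dv/dtau = 0.4079

Answer: u = 0.7250, v = -0.5741, du/dtau = 0.5006, dv/dtau = 0.4079


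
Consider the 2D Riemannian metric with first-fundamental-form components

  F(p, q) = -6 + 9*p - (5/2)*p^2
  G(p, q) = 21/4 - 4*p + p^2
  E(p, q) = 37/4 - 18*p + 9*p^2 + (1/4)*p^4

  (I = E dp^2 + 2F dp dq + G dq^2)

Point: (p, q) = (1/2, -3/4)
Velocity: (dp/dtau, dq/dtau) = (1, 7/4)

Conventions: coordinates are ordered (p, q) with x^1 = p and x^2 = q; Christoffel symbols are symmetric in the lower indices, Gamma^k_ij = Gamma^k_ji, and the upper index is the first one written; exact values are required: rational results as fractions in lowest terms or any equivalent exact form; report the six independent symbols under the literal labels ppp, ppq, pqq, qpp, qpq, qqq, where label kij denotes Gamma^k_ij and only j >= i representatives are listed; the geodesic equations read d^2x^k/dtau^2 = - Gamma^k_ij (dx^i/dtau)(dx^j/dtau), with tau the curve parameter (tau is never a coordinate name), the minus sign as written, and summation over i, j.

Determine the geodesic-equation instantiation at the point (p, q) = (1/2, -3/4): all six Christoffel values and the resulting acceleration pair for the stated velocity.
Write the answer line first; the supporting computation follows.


Answer: Gamma_ppp = -220/549, Gamma_ppq = -136/183, Gamma_pqq = 224/183, Gamma_qpp = 886/549, Gamma_qpq = -161/183, Gamma_qqq = 136/183; accelerations (d^2p/dtau^2, d^2q/dtau^2) = (-410/549, -445/549)

E = 161/64, F = -17/8, G = 7/2 at the point
E_p = -71/8, E_q = 0, F_p = 13/2, F_q = 0, G_p = -3, G_q = 0
EG - F^2 = 549/128;  g^inv = (128/549) * [[7/2, 17/8], [17/8, 161/64]]
first-kind symbols [ij,l] = (1/2)(d_i g_jl + d_j g_il - d_l g_ij): [pp,p] = E_p/2 = -71/16, [pp,q] = F_p - E_q/2 = 13/2, [pq,p] = E_q/2 = 0, [pq,q] = G_p/2 = -3/2, [qq,p] = F_q - G_p/2 = 3/2, [qq,q] = G_q/2 = 0
Gamma^p_ij = (G*[ij,p] - F*[ij,q])/(EG - F^2), Gamma^q_ij = (E*[ij,q] - F*[ij,p])/(EG - F^2)
Gamma_ppp = -220/549, Gamma_ppq = -136/183, Gamma_pqq = 224/183, Gamma_qpp = 886/549, Gamma_qpq = -161/183, Gamma_qqq = 136/183
d^2p/dtau^2 = -(Gamma_ppp*(1)^2 + 2*Gamma_ppq*(1)*(7/4) + Gamma_pqq*(7/4)^2) = -410/549
d^2q/dtau^2 = -(Gamma_qpp*(1)^2 + 2*Gamma_qpq*(1)*(7/4) + Gamma_qqq*(7/4)^2) = -445/549


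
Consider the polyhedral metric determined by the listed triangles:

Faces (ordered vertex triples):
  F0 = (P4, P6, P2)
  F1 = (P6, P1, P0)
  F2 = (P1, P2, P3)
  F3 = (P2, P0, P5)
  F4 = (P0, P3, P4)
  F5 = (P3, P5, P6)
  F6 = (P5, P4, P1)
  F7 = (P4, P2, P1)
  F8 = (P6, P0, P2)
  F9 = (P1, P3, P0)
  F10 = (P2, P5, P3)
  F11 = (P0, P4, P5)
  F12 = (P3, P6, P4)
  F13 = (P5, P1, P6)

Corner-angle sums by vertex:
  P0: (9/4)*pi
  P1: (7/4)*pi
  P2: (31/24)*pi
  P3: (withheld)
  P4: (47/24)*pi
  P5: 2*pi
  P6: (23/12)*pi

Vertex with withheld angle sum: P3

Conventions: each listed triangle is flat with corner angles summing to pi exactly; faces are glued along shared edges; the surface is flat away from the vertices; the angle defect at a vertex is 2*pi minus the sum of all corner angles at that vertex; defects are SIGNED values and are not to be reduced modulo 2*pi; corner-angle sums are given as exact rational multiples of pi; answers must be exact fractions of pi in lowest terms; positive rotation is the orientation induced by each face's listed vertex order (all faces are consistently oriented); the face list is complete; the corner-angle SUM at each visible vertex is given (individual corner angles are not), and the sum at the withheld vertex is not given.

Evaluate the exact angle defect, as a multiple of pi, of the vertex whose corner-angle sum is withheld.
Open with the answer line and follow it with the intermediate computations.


Answer: defect(P3) = (-5/6)*pi

V = 7, E = 21, F = 14; chi = V - E + F = 0
Gauss-Bonnet: total defect = 2*pi*chi = 0; visible defects sum to (5/6)*pi


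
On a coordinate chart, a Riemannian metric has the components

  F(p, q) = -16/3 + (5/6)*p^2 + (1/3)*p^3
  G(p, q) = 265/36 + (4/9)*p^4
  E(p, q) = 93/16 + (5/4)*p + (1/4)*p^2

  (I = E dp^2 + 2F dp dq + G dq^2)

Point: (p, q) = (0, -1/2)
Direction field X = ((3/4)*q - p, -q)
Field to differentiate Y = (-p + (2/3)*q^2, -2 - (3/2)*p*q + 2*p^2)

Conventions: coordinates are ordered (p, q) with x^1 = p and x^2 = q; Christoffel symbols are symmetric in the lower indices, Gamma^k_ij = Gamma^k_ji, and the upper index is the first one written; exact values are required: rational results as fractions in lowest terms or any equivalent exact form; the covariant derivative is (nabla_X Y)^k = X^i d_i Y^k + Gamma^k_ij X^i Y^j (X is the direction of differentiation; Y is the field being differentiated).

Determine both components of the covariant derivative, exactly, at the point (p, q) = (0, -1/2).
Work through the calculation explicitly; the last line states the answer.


E = 93/16, F = -16/3, G = 265/36 at the point
E_p = 5/4, E_q = 0, F_p = 0, F_q = 0, G_p = 0, G_q = 0
EG - F^2 = 8261/576;  g^inv = (576/8261) * [[265/36, 16/3], [16/3, 93/16]]
first-kind symbols [ij,l] = (1/2)(d_i g_jl + d_j g_il - d_l g_ij): [pp,p] = E_p/2 = 5/8, [pp,q] = F_p - E_q/2 = 0, [pq,p] = E_q/2 = 0, [pq,q] = G_p/2 = 0, [qq,p] = F_q - G_p/2 = 0, [qq,q] = G_q/2 = 0
Gamma^p_ij = (G*[ij,p] - F*[ij,q])/(EG - F^2), Gamma^q_ij = (E*[ij,q] - F*[ij,p])/(EG - F^2)
Gamma_ppp = 2650/8261, Gamma_ppq = 0, Gamma_pqq = 0, Gamma_qpp = 1920/8261, Gamma_qpq = 0, Gamma_qqq = 0
X = (-3/8, 1/2), Y = (1/6, -2) at the point

Answer: (nabla_X Y)^p = 2143/99132, (nabla_X Y)^q = -78189/264352


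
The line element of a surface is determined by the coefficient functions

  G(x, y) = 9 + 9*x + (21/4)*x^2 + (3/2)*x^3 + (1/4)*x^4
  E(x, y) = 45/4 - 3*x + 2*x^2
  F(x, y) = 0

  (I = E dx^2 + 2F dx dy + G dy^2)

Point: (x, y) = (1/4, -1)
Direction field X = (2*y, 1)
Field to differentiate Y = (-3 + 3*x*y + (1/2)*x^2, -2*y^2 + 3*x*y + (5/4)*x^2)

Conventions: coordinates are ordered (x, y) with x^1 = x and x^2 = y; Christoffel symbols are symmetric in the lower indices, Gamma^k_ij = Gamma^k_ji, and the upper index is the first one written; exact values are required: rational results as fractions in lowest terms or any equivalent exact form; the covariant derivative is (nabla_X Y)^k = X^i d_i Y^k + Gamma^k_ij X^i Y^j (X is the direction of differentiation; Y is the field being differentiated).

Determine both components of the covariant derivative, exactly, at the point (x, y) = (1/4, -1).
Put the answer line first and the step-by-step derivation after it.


Answer: (nabla_X Y)^x = 122709/17408, (nabla_X Y)^y = 2253/218

E = 85/8, F = 0, G = 11881/1024 at the point
E_x = -2, E_y = 0, F_x = 0, F_y = 0, G_x = 763/64, G_y = 0
EG - F^2 = 1009885/8192;  g^inv = (8192/1009885) * [[11881/1024, 0], [0, 85/8]]
first-kind symbols [ij,l] = (1/2)(d_i g_jl + d_j g_il - d_l g_ij): [xx,x] = E_x/2 = -1, [xx,y] = F_x - E_y/2 = 0, [xy,x] = E_y/2 = 0, [xy,y] = G_x/2 = 763/128, [yy,x] = F_y - G_x/2 = -763/128, [yy,y] = G_y/2 = 0
Gamma^x_ij = (G*[ij,x] - F*[ij,y])/(EG - F^2), Gamma^y_ij = (E*[ij,y] - F*[ij,x])/(EG - F^2)
Gamma_xxx = -8/85, Gamma_xxy = 0, Gamma_xyy = -763/1360, Gamma_yxx = 0, Gamma_yxy = 56/109, Gamma_yyy = 0
X = (-2, 1), Y = (-119/32, -171/64) at the point


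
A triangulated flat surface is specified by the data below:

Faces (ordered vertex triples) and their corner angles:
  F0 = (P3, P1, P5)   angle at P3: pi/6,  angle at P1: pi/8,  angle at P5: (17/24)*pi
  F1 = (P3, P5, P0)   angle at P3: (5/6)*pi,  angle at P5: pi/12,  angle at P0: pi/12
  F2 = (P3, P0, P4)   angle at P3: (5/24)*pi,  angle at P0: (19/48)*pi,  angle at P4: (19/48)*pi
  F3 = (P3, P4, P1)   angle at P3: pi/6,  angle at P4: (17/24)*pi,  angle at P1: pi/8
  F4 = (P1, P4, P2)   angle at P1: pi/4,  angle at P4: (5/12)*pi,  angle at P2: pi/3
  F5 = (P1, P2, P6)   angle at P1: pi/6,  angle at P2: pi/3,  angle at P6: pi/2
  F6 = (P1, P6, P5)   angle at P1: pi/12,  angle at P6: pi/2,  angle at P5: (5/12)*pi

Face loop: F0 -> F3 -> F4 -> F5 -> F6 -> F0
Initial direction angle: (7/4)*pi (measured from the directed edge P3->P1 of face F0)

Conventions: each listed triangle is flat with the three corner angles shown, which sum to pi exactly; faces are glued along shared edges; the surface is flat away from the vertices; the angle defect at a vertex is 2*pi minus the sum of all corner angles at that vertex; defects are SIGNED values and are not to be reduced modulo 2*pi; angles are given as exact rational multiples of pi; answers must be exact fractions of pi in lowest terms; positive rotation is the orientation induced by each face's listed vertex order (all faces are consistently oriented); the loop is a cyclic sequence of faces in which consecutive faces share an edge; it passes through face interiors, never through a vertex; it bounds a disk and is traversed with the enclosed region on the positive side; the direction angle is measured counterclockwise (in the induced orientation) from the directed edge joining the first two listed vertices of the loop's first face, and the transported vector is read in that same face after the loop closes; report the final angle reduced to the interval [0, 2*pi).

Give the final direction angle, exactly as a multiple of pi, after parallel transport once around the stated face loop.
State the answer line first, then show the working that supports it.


Answer: final direction angle = pi

enclosed vertex P1: corner angles sum to (3/4)*pi, defect = 2*pi - (3/4)*pi = (5/4)*pi
transport around the loop rotates by the sum of enclosed defects; add to the initial angle mod 2*pi
final angle = (7/4)*pi + (5/4)*pi = pi (mod 2*pi)


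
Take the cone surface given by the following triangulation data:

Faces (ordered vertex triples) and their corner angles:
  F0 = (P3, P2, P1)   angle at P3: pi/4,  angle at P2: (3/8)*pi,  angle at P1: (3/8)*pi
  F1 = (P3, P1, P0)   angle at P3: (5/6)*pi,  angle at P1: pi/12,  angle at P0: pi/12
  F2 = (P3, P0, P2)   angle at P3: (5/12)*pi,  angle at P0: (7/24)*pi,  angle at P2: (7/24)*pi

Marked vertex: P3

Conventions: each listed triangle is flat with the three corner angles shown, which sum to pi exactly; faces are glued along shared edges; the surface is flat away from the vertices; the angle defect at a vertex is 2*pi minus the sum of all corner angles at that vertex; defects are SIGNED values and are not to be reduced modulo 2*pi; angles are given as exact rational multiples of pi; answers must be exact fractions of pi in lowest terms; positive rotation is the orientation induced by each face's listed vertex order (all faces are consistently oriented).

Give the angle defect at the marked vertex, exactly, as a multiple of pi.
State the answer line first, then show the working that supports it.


Answer: defect(P3) = pi/2

Sum of corner angles at P3: (3/2)*pi
defect = 2*pi - (3/2)*pi


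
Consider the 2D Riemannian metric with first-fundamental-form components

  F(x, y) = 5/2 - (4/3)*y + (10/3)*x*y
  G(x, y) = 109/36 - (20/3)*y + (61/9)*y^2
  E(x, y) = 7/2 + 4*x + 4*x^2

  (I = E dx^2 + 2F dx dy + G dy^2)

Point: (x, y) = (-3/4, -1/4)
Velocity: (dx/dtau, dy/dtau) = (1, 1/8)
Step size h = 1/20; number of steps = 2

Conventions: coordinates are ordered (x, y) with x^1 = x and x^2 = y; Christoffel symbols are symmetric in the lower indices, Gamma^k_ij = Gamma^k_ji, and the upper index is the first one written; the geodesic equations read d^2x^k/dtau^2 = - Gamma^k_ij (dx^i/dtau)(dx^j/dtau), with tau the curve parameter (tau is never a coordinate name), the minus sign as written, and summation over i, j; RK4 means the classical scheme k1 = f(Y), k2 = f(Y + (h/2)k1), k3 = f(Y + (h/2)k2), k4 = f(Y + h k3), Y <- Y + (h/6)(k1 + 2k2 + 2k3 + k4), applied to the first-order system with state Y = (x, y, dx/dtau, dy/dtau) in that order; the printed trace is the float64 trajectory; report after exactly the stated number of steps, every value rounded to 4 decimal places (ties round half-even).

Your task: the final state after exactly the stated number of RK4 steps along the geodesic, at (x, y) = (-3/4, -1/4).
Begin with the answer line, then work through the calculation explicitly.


Answer: x = -0.6458, y = -0.2394, dx/dtau = 1.0688, dy/dtau = 0.0973

f(Y) = (dx/dtau, dy/dtau, -Gamma^x_ij Y'^i Y'^j, -Gamma^y_ij Y'^i Y'^j) with the Gammas evaluated at the stage position; h = 0.050000; intermediate values shown to 6 dp
step 0: x = -0.7500, y = -0.2500, dx/dtau = 1.0000, dy/dtau = 0.1250
step 1:
  k1: at (x, y) = (-0.750000, -0.250000), (dx/dtau, dy/dtau) = (1.000000, 0.125000); Gamma_xxx = -1.057471, Gamma_xxy = 0.000000, Gamma_xyy = -1.055282, Gamma_yxx = 0.551724, Gamma_yxy = 0.000000, Gamma_yyy = -0.269294; k1 = (1.000000, 0.125000, 1.073960, -0.547516)
  k2: at (x, y) = (-0.725000, -0.246875), (dx/dtau, dy/dtau) = (1.026849, 0.111312); Gamma_xxx = -0.874714, Gamma_xxy = 0.000000, Gamma_xyy = -0.956628, Gamma_yxx = 0.427323, Gamma_yxy = 0.000000, Gamma_yyy = -0.339985; k2 = (1.026849, 0.111312, 0.934168, -0.446365)
  k3: at (x, y) = (-0.724329, -0.247217), (dx/dtau, dy/dtau) = (1.023354, 0.113841); Gamma_xxx = -0.868021, Gamma_xxy = 0.000000, Gamma_xyy = -0.952477, Gamma_yxx = 0.422431, Gamma_yxy = 0.000000, Gamma_yyy = -0.342868; k3 = (1.023354, 0.113841, 0.921382, -0.437949)
  k4: at (x, y) = (-0.698832, -0.244308), (dx/dtau, dy/dtau) = (1.046069, 0.103103); Gamma_xxx = -0.653833, Gamma_xxy = 0.000000, Gamma_xyy = -0.829833, Gamma_yxx = 0.277671, Gamma_yxy = 0.000000, Gamma_yyy = -0.429170; k4 = (1.046069, 0.103103, 0.724285, -0.299282)
  Y <- Y + (h/6)(k1 + 2k2 + 2k3 + k4): x = -0.6988, y = -0.2443, dx/dtau = 1.0459, dy/dtau = 0.1032
step 2:
  k1: at (x, y) = (-0.698779, -0.244347), (dx/dtau, dy/dtau) = (1.045911, 0.103205); Gamma_xxx = -0.653192, Gamma_xxy = 0.000000, Gamma_xyy = -0.829417, Gamma_yxx = 0.277207, Gamma_yxy = 0.000000, Gamma_yyy = -0.429452; k1 = (1.045911, 0.103205, 0.723381, -0.298671)
  k2: at (x, y) = (-0.672632, -0.241766), (dx/dtau, dy/dtau) = (1.063996, 0.095738); Gamma_xxx = -0.409541, Gamma_xxy = 0.000000, Gamma_xyy = -0.682847, Gamma_yxx = 0.113585, Gamma_yxy = 0.000000, Gamma_yyy = -0.531123; k2 = (1.063996, 0.095738, 0.469895, -0.123720)
  k3: at (x, y) = (-0.672179, -0.241953), (dx/dtau, dy/dtau) = (1.057659, 0.100112); Gamma_xxx = -0.404174, Gamma_xxy = 0.000000, Gamma_xyy = -0.679370, Gamma_yxx = 0.109859, Gamma_yxy = 0.000000, Gamma_yyy = -0.533460; k3 = (1.057659, 0.100112, 0.458935, -0.117546)
  k4: at (x, y) = (-0.645896, -0.239341), (dx/dtau, dy/dtau) = (1.068858, 0.097327); Gamma_xxx = -0.143956, Gamma_xxy = 0.000000, Gamma_xyy = -0.516132, Gamma_yxx = -0.063411, Gamma_yxy = 0.000000, Gamma_yyy = -0.645404; k4 = (1.068858, 0.097327, 0.169352, 0.078558)
  Y <- Y + (h/6)(k1 + 2k2 + 2k3 + k4): x = -0.6458, y = -0.2394, dx/dtau = 1.0688, dy/dtau = 0.0973


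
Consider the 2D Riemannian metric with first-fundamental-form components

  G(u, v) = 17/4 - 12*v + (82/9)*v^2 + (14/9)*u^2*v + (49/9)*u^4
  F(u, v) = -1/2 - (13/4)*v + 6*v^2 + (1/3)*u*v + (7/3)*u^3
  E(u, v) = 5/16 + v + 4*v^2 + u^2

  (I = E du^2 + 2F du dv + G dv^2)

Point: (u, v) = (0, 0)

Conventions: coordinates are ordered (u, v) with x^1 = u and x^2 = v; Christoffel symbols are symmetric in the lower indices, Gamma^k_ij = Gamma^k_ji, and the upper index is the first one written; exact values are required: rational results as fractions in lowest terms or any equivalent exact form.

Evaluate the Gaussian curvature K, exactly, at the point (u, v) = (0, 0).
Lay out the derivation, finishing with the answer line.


E = 5/16, F = -1/2, G = 17/4, EG - F^2 = 69/64 at the point
E_u = 0, E_v = 1, F_u = 0, F_v = -13/4, G_u = 0, G_v = -12
E_vv = 8, F_uv = 1/3, G_uu = 0
Brioschi: K = (det M1 - det M2) / (EG - F^2)^2 with the standard first/second-derivative matrices M1, M2.
M1 = [[-E_vv/2 + F_uv - G_uu/2, E_u/2, F_u - E_v/2], [F_v - G_u/2, E, F], [G_v/2, F, G]] = [[-11/3, 0, -1/2], [-13/4, 5/16, -1/2], [-6, -1/2, 17/4]]; det M1 = -365/64
M2 = [[0, E_v/2, G_u/2], [E_v/2, E, F], [G_u/2, F, G]] = [[0, 1/2, 0], [1/2, 5/16, -1/2], [0, -1/2, 17/4]]; det M2 = -17/16
det M1 - det M2 = -297/64; K = -297/64 / (69/64)^2 = -2112/529

Answer: K = -2112/529


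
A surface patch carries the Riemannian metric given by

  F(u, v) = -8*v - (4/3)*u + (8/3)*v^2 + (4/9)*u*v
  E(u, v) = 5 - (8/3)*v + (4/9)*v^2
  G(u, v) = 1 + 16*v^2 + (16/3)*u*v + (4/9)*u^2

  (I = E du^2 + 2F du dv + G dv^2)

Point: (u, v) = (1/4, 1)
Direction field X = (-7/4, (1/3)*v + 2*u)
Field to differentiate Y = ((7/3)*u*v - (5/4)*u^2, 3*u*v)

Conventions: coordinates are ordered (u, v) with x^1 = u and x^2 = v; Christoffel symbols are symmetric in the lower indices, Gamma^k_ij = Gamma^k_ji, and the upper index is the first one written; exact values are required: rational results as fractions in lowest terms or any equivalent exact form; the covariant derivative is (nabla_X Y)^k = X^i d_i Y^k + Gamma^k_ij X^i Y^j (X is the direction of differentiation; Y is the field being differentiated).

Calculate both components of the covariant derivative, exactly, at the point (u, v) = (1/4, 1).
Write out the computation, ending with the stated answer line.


E = 25/9, F = -50/9, G = 661/36 at the point
E_u = 0, E_v = -16/9, F_u = -8/9, F_v = -23/9, G_u = 50/9, G_v = 100/3
EG - F^2 = 725/36;  g^inv = (36/725) * [[661/36, 50/9], [50/9, 25/9]]
first-kind symbols [ij,l] = (1/2)(d_i g_jl + d_j g_il - d_l g_ij): [uu,u] = E_u/2 = 0, [uu,v] = F_u - E_v/2 = 0, [uv,u] = E_v/2 = -8/9, [uv,v] = G_u/2 = 25/9, [vv,u] = F_v - G_u/2 = -16/3, [vv,v] = G_v/2 = 50/3
Gamma^u_ij = (G*[ij,u] - F*[ij,v])/(EG - F^2), Gamma^v_ij = (E*[ij,v] - F*[ij,u])/(EG - F^2)
Gamma_uuu = 0, Gamma_uuv = -32/725, Gamma_uvv = -192/725, Gamma_vuu = 0, Gamma_vuv = 4/29, Gamma_vvv = 24/29
X = (-7/4, 5/6), Y = (97/192, 3/4) at the point

Answer: (nabla_X Y)^u = -183023/69600, (nabla_X Y)^v = -35335/8352


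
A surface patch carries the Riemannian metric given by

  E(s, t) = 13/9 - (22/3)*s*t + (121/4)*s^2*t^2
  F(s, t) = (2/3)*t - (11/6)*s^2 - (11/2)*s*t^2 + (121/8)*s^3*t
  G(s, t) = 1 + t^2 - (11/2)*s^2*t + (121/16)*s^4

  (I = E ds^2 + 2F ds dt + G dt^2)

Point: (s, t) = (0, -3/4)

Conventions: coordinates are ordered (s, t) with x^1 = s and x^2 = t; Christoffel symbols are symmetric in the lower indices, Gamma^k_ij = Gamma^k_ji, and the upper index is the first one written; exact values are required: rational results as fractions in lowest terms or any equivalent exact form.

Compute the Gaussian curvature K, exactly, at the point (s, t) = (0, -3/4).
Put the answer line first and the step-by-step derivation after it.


Answer: K = 85536/83521

E = 13/9, F = -1/2, G = 25/16, EG - F^2 = 289/144 at the point
E_s = 11/2, E_t = 0, F_s = -99/32, F_t = 2/3, G_s = 0, G_t = -3/2
E_tt = 0, F_st = 33/4, G_ss = 33/4
By Brioschi, K is (det M1 - det M2) divided by (EG - F^2) squared.
M1 = [[-E_tt/2 + F_st - G_ss/2, E_s/2, F_s - E_t/2], [F_t - G_s/2, E, F], [G_t/2, F, G]] = [[33/8, 11/4, -99/32], [2/3, 13/9, -1/2], [-3/4, -1/2, 25/16]]; det M1 = 33/8
M2 = [[0, E_t/2, G_s/2], [E_t/2, E, F], [G_s/2, F, G]] = [[0, 0, 0], [0, 13/9, -1/2], [0, -1/2, 25/16]]; det M2 = 0
det M1 - det M2 = 33/8; K = 33/8 / (289/144)^2 = 85536/83521


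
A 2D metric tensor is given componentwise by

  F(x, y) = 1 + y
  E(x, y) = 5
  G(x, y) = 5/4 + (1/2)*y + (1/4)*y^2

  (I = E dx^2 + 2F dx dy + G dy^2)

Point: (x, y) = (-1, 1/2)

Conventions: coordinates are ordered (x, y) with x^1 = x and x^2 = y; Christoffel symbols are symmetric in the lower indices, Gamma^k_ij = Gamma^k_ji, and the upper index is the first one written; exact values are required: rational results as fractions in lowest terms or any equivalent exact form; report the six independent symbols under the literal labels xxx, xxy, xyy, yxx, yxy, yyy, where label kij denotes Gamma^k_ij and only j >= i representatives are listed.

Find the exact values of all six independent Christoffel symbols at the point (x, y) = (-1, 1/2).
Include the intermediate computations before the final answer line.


E = 5, F = 3/2, G = 25/16 at the point
E_x = 0, E_y = 0, F_x = 0, F_y = 1, G_x = 0, G_y = 3/4
EG - F^2 = 89/16;  g^inv = (16/89) * [[25/16, -3/2], [-3/2, 5]]
first-kind symbols [ij,l] = (1/2)(d_i g_jl + d_j g_il - d_l g_ij): [xx,x] = E_x/2 = 0, [xx,y] = F_x - E_y/2 = 0, [xy,x] = E_y/2 = 0, [xy,y] = G_x/2 = 0, [yy,x] = F_y - G_x/2 = 1, [yy,y] = G_y/2 = 3/8
Gamma^x_ij = (G*[ij,x] - F*[ij,y])/(EG - F^2), Gamma^y_ij = (E*[ij,y] - F*[ij,x])/(EG - F^2)

Answer: Gamma_xxx = 0, Gamma_xxy = 0, Gamma_xyy = 16/89, Gamma_yxx = 0, Gamma_yxy = 0, Gamma_yyy = 6/89


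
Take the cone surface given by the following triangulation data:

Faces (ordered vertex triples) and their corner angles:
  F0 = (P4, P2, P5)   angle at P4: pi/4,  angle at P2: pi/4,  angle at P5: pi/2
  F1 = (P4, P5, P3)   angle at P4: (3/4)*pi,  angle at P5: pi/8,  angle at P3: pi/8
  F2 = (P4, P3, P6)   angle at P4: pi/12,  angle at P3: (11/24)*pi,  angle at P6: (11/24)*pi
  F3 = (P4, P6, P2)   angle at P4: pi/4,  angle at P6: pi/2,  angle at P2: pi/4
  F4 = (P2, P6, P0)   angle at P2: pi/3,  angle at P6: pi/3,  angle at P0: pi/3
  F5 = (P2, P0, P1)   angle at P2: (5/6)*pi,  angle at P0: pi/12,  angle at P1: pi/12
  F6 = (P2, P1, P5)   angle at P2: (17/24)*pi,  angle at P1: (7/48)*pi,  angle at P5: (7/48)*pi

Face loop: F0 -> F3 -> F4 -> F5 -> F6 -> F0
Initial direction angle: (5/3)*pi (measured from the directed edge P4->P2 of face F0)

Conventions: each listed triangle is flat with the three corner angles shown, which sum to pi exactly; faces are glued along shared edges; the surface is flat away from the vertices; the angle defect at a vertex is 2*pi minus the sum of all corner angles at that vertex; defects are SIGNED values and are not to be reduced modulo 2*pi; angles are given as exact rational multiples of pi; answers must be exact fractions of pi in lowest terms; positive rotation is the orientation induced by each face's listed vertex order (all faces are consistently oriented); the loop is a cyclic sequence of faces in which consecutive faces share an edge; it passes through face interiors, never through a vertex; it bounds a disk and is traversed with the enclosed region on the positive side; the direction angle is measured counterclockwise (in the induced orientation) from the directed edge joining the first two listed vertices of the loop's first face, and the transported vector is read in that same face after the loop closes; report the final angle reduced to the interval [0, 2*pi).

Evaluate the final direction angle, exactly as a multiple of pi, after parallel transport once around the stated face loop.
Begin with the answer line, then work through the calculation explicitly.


Answer: final direction angle = (31/24)*pi

enclosed vertex P2: corner angles sum to (19/8)*pi, defect = 2*pi - (19/8)*pi = (-3/8)*pi
by Gauss-Bonnet the loop rotates the vector by the enclosed defect sum (positive orientation, mod 2*pi)
final angle = (5/3)*pi - (3/8)*pi = (31/24)*pi (mod 2*pi)
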